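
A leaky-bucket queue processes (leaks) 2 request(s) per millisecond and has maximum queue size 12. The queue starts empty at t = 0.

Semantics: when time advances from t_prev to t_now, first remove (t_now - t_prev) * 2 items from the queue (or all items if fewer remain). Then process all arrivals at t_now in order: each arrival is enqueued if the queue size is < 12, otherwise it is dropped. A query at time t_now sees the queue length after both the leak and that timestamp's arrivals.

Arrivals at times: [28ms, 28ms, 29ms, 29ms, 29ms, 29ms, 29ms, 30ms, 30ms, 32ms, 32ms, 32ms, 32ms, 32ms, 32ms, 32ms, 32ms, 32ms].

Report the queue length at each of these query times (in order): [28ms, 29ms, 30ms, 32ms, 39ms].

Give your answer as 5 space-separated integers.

Answer: 2 5 5 10 0

Derivation:
Queue lengths at query times:
  query t=28ms: backlog = 2
  query t=29ms: backlog = 5
  query t=30ms: backlog = 5
  query t=32ms: backlog = 10
  query t=39ms: backlog = 0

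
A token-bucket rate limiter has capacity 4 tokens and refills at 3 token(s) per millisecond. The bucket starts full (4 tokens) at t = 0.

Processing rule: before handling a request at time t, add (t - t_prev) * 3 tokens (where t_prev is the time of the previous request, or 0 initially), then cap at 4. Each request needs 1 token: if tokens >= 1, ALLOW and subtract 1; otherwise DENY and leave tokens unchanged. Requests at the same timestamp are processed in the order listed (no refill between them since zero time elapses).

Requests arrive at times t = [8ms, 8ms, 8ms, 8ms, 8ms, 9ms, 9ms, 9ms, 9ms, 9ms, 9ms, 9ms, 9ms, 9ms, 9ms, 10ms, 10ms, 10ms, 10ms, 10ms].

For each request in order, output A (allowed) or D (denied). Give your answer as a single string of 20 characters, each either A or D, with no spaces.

Simulating step by step:
  req#1 t=8ms: ALLOW
  req#2 t=8ms: ALLOW
  req#3 t=8ms: ALLOW
  req#4 t=8ms: ALLOW
  req#5 t=8ms: DENY
  req#6 t=9ms: ALLOW
  req#7 t=9ms: ALLOW
  req#8 t=9ms: ALLOW
  req#9 t=9ms: DENY
  req#10 t=9ms: DENY
  req#11 t=9ms: DENY
  req#12 t=9ms: DENY
  req#13 t=9ms: DENY
  req#14 t=9ms: DENY
  req#15 t=9ms: DENY
  req#16 t=10ms: ALLOW
  req#17 t=10ms: ALLOW
  req#18 t=10ms: ALLOW
  req#19 t=10ms: DENY
  req#20 t=10ms: DENY

Answer: AAAADAAADDDDDDDAAADD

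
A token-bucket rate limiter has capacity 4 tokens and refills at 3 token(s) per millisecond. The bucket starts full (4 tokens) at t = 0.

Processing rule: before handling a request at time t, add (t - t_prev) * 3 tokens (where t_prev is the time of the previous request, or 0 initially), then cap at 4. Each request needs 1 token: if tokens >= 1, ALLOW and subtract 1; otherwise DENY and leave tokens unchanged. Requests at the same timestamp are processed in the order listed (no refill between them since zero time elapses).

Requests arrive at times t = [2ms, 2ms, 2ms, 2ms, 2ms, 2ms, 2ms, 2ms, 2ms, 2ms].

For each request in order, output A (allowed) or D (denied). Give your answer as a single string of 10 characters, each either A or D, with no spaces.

Answer: AAAADDDDDD

Derivation:
Simulating step by step:
  req#1 t=2ms: ALLOW
  req#2 t=2ms: ALLOW
  req#3 t=2ms: ALLOW
  req#4 t=2ms: ALLOW
  req#5 t=2ms: DENY
  req#6 t=2ms: DENY
  req#7 t=2ms: DENY
  req#8 t=2ms: DENY
  req#9 t=2ms: DENY
  req#10 t=2ms: DENY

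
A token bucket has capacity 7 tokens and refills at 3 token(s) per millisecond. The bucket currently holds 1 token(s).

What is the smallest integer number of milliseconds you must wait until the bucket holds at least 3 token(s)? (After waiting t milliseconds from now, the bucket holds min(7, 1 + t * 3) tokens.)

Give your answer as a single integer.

Answer: 1

Derivation:
Need 1 + t * 3 >= 3, so t >= 2/3.
Smallest integer t = ceil(2/3) = 1.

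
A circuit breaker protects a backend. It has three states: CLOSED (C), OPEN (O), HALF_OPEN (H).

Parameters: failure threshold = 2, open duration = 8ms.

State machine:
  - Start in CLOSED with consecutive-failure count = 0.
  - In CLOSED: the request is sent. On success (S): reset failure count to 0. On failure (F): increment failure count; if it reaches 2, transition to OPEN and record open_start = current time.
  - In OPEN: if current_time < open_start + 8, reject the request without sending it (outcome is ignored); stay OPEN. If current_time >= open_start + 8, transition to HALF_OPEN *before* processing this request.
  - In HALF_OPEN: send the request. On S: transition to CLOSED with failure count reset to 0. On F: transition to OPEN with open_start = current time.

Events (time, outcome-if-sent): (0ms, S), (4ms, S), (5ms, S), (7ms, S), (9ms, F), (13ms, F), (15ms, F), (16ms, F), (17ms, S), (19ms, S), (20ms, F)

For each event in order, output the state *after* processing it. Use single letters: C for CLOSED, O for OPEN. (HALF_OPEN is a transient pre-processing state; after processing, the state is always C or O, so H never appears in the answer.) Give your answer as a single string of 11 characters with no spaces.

State after each event:
  event#1 t=0ms outcome=S: state=CLOSED
  event#2 t=4ms outcome=S: state=CLOSED
  event#3 t=5ms outcome=S: state=CLOSED
  event#4 t=7ms outcome=S: state=CLOSED
  event#5 t=9ms outcome=F: state=CLOSED
  event#6 t=13ms outcome=F: state=OPEN
  event#7 t=15ms outcome=F: state=OPEN
  event#8 t=16ms outcome=F: state=OPEN
  event#9 t=17ms outcome=S: state=OPEN
  event#10 t=19ms outcome=S: state=OPEN
  event#11 t=20ms outcome=F: state=OPEN

Answer: CCCCCOOOOOO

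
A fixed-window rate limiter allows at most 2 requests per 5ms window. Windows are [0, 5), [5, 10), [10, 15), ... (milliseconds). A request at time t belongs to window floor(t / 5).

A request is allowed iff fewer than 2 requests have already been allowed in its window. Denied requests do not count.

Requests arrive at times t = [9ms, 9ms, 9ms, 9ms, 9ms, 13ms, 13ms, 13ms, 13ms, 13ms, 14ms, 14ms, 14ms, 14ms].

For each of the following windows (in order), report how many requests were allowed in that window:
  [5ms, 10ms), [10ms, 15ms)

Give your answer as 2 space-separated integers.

Processing requests:
  req#1 t=9ms (window 1): ALLOW
  req#2 t=9ms (window 1): ALLOW
  req#3 t=9ms (window 1): DENY
  req#4 t=9ms (window 1): DENY
  req#5 t=9ms (window 1): DENY
  req#6 t=13ms (window 2): ALLOW
  req#7 t=13ms (window 2): ALLOW
  req#8 t=13ms (window 2): DENY
  req#9 t=13ms (window 2): DENY
  req#10 t=13ms (window 2): DENY
  req#11 t=14ms (window 2): DENY
  req#12 t=14ms (window 2): DENY
  req#13 t=14ms (window 2): DENY
  req#14 t=14ms (window 2): DENY

Allowed counts by window: 2 2

Answer: 2 2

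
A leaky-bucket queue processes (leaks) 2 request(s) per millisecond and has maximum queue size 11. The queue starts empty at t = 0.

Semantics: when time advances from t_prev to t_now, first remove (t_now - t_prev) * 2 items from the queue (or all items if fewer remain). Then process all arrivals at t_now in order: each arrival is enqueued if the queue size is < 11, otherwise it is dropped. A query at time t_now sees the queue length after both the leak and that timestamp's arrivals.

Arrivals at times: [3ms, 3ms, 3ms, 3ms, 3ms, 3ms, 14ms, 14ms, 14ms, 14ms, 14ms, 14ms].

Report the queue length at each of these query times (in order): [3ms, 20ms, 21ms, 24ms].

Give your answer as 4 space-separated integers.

Queue lengths at query times:
  query t=3ms: backlog = 6
  query t=20ms: backlog = 0
  query t=21ms: backlog = 0
  query t=24ms: backlog = 0

Answer: 6 0 0 0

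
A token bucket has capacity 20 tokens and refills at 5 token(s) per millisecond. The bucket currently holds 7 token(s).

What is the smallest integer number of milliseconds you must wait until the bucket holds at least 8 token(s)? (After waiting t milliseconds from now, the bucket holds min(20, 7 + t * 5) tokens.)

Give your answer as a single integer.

Answer: 1

Derivation:
Need 7 + t * 5 >= 8, so t >= 1/5.
Smallest integer t = ceil(1/5) = 1.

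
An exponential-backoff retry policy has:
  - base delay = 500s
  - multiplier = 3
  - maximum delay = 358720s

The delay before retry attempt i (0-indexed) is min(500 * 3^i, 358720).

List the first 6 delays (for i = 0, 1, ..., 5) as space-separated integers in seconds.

Computing each delay:
  i=0: min(500*3^0, 358720) = 500
  i=1: min(500*3^1, 358720) = 1500
  i=2: min(500*3^2, 358720) = 4500
  i=3: min(500*3^3, 358720) = 13500
  i=4: min(500*3^4, 358720) = 40500
  i=5: min(500*3^5, 358720) = 121500

Answer: 500 1500 4500 13500 40500 121500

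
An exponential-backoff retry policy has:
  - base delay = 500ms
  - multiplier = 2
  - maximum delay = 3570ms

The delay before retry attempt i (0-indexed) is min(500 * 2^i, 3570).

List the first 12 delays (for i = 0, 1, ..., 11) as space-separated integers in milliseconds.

Computing each delay:
  i=0: min(500*2^0, 3570) = 500
  i=1: min(500*2^1, 3570) = 1000
  i=2: min(500*2^2, 3570) = 2000
  i=3: min(500*2^3, 3570) = 3570
  i=4: min(500*2^4, 3570) = 3570
  i=5: min(500*2^5, 3570) = 3570
  i=6: min(500*2^6, 3570) = 3570
  i=7: min(500*2^7, 3570) = 3570
  i=8: min(500*2^8, 3570) = 3570
  i=9: min(500*2^9, 3570) = 3570
  i=10: min(500*2^10, 3570) = 3570
  i=11: min(500*2^11, 3570) = 3570

Answer: 500 1000 2000 3570 3570 3570 3570 3570 3570 3570 3570 3570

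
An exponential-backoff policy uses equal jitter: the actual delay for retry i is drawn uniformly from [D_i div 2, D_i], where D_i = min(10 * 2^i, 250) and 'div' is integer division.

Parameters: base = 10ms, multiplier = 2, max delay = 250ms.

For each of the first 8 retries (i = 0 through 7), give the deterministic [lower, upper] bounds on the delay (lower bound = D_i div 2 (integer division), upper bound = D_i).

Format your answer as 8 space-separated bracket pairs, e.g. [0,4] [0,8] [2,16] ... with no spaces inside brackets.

Answer: [5,10] [10,20] [20,40] [40,80] [80,160] [125,250] [125,250] [125,250]

Derivation:
Computing bounds per retry:
  i=0: D_i=min(10*2^0,250)=10, bounds=[5,10]
  i=1: D_i=min(10*2^1,250)=20, bounds=[10,20]
  i=2: D_i=min(10*2^2,250)=40, bounds=[20,40]
  i=3: D_i=min(10*2^3,250)=80, bounds=[40,80]
  i=4: D_i=min(10*2^4,250)=160, bounds=[80,160]
  i=5: D_i=min(10*2^5,250)=250, bounds=[125,250]
  i=6: D_i=min(10*2^6,250)=250, bounds=[125,250]
  i=7: D_i=min(10*2^7,250)=250, bounds=[125,250]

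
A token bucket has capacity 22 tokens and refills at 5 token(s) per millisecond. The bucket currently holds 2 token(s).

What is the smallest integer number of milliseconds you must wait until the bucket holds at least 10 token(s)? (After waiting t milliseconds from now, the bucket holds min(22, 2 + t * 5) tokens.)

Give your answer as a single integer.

Need 2 + t * 5 >= 10, so t >= 8/5.
Smallest integer t = ceil(8/5) = 2.

Answer: 2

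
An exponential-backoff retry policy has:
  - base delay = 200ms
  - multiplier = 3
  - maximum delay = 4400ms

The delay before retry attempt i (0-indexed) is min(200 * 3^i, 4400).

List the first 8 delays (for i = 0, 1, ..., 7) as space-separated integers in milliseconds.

Answer: 200 600 1800 4400 4400 4400 4400 4400

Derivation:
Computing each delay:
  i=0: min(200*3^0, 4400) = 200
  i=1: min(200*3^1, 4400) = 600
  i=2: min(200*3^2, 4400) = 1800
  i=3: min(200*3^3, 4400) = 4400
  i=4: min(200*3^4, 4400) = 4400
  i=5: min(200*3^5, 4400) = 4400
  i=6: min(200*3^6, 4400) = 4400
  i=7: min(200*3^7, 4400) = 4400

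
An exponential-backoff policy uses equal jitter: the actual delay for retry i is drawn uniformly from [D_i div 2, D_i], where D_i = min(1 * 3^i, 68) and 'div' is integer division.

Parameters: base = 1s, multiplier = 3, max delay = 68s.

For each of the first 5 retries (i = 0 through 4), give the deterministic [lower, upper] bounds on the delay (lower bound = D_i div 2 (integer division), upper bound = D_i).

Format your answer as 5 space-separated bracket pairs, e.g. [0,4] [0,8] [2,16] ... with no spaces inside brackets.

Answer: [0,1] [1,3] [4,9] [13,27] [34,68]

Derivation:
Computing bounds per retry:
  i=0: D_i=min(1*3^0,68)=1, bounds=[0,1]
  i=1: D_i=min(1*3^1,68)=3, bounds=[1,3]
  i=2: D_i=min(1*3^2,68)=9, bounds=[4,9]
  i=3: D_i=min(1*3^3,68)=27, bounds=[13,27]
  i=4: D_i=min(1*3^4,68)=68, bounds=[34,68]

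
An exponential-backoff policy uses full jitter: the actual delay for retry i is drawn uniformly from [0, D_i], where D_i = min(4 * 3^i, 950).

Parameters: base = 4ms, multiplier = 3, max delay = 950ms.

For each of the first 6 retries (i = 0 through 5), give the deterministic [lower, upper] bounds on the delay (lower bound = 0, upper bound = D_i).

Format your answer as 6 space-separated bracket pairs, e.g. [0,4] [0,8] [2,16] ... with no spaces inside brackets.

Answer: [0,4] [0,12] [0,36] [0,108] [0,324] [0,950]

Derivation:
Computing bounds per retry:
  i=0: D_i=min(4*3^0,950)=4, bounds=[0,4]
  i=1: D_i=min(4*3^1,950)=12, bounds=[0,12]
  i=2: D_i=min(4*3^2,950)=36, bounds=[0,36]
  i=3: D_i=min(4*3^3,950)=108, bounds=[0,108]
  i=4: D_i=min(4*3^4,950)=324, bounds=[0,324]
  i=5: D_i=min(4*3^5,950)=950, bounds=[0,950]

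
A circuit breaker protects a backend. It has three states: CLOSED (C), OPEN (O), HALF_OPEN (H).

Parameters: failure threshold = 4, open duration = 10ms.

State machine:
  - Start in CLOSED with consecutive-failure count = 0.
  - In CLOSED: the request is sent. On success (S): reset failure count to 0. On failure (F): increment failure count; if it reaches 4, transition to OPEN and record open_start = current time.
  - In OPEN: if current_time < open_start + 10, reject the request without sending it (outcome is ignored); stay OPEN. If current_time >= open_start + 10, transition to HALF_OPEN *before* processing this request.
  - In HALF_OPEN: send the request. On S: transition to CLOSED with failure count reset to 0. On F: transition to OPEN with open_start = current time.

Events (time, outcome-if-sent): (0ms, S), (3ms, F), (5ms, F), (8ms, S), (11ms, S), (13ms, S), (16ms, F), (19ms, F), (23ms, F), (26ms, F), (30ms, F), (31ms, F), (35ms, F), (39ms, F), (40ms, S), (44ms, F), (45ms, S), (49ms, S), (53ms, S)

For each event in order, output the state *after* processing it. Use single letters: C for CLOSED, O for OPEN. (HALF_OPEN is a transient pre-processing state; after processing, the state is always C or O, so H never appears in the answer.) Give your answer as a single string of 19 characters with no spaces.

State after each event:
  event#1 t=0ms outcome=S: state=CLOSED
  event#2 t=3ms outcome=F: state=CLOSED
  event#3 t=5ms outcome=F: state=CLOSED
  event#4 t=8ms outcome=S: state=CLOSED
  event#5 t=11ms outcome=S: state=CLOSED
  event#6 t=13ms outcome=S: state=CLOSED
  event#7 t=16ms outcome=F: state=CLOSED
  event#8 t=19ms outcome=F: state=CLOSED
  event#9 t=23ms outcome=F: state=CLOSED
  event#10 t=26ms outcome=F: state=OPEN
  event#11 t=30ms outcome=F: state=OPEN
  event#12 t=31ms outcome=F: state=OPEN
  event#13 t=35ms outcome=F: state=OPEN
  event#14 t=39ms outcome=F: state=OPEN
  event#15 t=40ms outcome=S: state=OPEN
  event#16 t=44ms outcome=F: state=OPEN
  event#17 t=45ms outcome=S: state=OPEN
  event#18 t=49ms outcome=S: state=CLOSED
  event#19 t=53ms outcome=S: state=CLOSED

Answer: CCCCCCCCCOOOOOOOOCC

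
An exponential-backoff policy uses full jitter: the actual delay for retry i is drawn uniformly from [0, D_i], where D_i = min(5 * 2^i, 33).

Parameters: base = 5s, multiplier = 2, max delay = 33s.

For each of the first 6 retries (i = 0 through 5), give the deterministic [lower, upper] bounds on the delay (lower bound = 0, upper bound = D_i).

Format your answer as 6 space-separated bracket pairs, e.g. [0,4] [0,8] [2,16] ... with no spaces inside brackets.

Computing bounds per retry:
  i=0: D_i=min(5*2^0,33)=5, bounds=[0,5]
  i=1: D_i=min(5*2^1,33)=10, bounds=[0,10]
  i=2: D_i=min(5*2^2,33)=20, bounds=[0,20]
  i=3: D_i=min(5*2^3,33)=33, bounds=[0,33]
  i=4: D_i=min(5*2^4,33)=33, bounds=[0,33]
  i=5: D_i=min(5*2^5,33)=33, bounds=[0,33]

Answer: [0,5] [0,10] [0,20] [0,33] [0,33] [0,33]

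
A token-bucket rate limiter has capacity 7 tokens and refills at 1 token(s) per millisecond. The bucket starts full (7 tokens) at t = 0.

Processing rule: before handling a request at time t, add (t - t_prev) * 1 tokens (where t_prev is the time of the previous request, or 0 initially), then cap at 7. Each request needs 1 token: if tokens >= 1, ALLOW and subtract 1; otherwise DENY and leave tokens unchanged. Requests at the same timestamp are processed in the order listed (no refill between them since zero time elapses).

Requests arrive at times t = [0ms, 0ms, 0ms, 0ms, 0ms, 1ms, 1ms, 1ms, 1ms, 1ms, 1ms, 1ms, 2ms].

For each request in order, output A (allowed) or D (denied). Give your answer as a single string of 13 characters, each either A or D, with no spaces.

Answer: AAAAAAAADDDDA

Derivation:
Simulating step by step:
  req#1 t=0ms: ALLOW
  req#2 t=0ms: ALLOW
  req#3 t=0ms: ALLOW
  req#4 t=0ms: ALLOW
  req#5 t=0ms: ALLOW
  req#6 t=1ms: ALLOW
  req#7 t=1ms: ALLOW
  req#8 t=1ms: ALLOW
  req#9 t=1ms: DENY
  req#10 t=1ms: DENY
  req#11 t=1ms: DENY
  req#12 t=1ms: DENY
  req#13 t=2ms: ALLOW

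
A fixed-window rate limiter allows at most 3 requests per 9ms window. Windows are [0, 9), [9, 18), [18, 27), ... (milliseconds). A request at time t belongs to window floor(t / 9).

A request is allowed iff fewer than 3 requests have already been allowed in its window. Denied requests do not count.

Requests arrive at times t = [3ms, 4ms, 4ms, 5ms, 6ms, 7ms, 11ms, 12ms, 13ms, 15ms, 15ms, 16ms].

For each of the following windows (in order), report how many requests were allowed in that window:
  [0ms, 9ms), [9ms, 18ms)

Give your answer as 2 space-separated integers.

Answer: 3 3

Derivation:
Processing requests:
  req#1 t=3ms (window 0): ALLOW
  req#2 t=4ms (window 0): ALLOW
  req#3 t=4ms (window 0): ALLOW
  req#4 t=5ms (window 0): DENY
  req#5 t=6ms (window 0): DENY
  req#6 t=7ms (window 0): DENY
  req#7 t=11ms (window 1): ALLOW
  req#8 t=12ms (window 1): ALLOW
  req#9 t=13ms (window 1): ALLOW
  req#10 t=15ms (window 1): DENY
  req#11 t=15ms (window 1): DENY
  req#12 t=16ms (window 1): DENY

Allowed counts by window: 3 3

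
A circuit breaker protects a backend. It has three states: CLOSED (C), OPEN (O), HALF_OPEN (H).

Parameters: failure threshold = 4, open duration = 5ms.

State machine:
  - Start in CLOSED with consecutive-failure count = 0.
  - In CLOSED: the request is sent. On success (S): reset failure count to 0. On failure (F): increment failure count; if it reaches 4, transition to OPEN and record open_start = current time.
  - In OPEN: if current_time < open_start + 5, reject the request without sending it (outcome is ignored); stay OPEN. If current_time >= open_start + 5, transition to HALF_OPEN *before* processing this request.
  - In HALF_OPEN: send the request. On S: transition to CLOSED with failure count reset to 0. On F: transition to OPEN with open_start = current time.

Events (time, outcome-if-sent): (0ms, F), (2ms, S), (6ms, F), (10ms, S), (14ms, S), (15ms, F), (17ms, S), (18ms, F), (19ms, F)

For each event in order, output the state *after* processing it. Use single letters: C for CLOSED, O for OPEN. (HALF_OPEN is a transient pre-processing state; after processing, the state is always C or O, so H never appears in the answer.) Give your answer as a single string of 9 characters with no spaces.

Answer: CCCCCCCCC

Derivation:
State after each event:
  event#1 t=0ms outcome=F: state=CLOSED
  event#2 t=2ms outcome=S: state=CLOSED
  event#3 t=6ms outcome=F: state=CLOSED
  event#4 t=10ms outcome=S: state=CLOSED
  event#5 t=14ms outcome=S: state=CLOSED
  event#6 t=15ms outcome=F: state=CLOSED
  event#7 t=17ms outcome=S: state=CLOSED
  event#8 t=18ms outcome=F: state=CLOSED
  event#9 t=19ms outcome=F: state=CLOSED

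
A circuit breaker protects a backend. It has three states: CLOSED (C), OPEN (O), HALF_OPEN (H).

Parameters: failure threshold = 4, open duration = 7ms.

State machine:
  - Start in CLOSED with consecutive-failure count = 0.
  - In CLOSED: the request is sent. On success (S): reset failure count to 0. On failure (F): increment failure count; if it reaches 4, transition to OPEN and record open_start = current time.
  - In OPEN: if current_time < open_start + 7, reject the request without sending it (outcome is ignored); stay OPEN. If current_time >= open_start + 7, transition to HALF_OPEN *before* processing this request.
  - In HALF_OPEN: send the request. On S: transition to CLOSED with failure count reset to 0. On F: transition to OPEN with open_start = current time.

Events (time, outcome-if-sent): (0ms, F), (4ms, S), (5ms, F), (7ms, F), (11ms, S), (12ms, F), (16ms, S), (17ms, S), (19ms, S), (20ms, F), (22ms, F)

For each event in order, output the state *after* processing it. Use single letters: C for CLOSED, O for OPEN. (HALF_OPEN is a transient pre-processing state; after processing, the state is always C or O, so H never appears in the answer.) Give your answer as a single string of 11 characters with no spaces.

Answer: CCCCCCCCCCC

Derivation:
State after each event:
  event#1 t=0ms outcome=F: state=CLOSED
  event#2 t=4ms outcome=S: state=CLOSED
  event#3 t=5ms outcome=F: state=CLOSED
  event#4 t=7ms outcome=F: state=CLOSED
  event#5 t=11ms outcome=S: state=CLOSED
  event#6 t=12ms outcome=F: state=CLOSED
  event#7 t=16ms outcome=S: state=CLOSED
  event#8 t=17ms outcome=S: state=CLOSED
  event#9 t=19ms outcome=S: state=CLOSED
  event#10 t=20ms outcome=F: state=CLOSED
  event#11 t=22ms outcome=F: state=CLOSED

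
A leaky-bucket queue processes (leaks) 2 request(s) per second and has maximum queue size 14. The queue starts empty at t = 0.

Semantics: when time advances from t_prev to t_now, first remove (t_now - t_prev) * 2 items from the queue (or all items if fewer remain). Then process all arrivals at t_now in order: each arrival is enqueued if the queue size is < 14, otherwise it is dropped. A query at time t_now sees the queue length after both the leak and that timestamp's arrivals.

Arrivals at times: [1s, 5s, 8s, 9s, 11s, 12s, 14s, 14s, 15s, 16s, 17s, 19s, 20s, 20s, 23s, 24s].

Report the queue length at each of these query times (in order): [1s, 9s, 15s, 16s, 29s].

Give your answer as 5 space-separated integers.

Queue lengths at query times:
  query t=1s: backlog = 1
  query t=9s: backlog = 1
  query t=15s: backlog = 1
  query t=16s: backlog = 1
  query t=29s: backlog = 0

Answer: 1 1 1 1 0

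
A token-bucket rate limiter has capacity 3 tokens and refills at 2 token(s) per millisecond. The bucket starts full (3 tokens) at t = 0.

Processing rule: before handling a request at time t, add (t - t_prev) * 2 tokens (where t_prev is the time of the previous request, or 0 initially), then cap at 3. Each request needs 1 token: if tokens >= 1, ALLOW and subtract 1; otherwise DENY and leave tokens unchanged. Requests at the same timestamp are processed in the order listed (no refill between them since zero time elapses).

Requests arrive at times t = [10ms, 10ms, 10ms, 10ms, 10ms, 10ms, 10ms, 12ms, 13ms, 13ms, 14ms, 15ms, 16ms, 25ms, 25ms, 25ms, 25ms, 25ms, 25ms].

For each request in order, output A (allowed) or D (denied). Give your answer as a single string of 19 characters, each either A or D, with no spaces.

Simulating step by step:
  req#1 t=10ms: ALLOW
  req#2 t=10ms: ALLOW
  req#3 t=10ms: ALLOW
  req#4 t=10ms: DENY
  req#5 t=10ms: DENY
  req#6 t=10ms: DENY
  req#7 t=10ms: DENY
  req#8 t=12ms: ALLOW
  req#9 t=13ms: ALLOW
  req#10 t=13ms: ALLOW
  req#11 t=14ms: ALLOW
  req#12 t=15ms: ALLOW
  req#13 t=16ms: ALLOW
  req#14 t=25ms: ALLOW
  req#15 t=25ms: ALLOW
  req#16 t=25ms: ALLOW
  req#17 t=25ms: DENY
  req#18 t=25ms: DENY
  req#19 t=25ms: DENY

Answer: AAADDDDAAAAAAAAADDD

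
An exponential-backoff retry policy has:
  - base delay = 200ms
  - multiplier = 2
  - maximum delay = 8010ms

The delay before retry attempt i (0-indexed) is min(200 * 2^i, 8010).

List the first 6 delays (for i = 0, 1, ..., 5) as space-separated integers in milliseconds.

Computing each delay:
  i=0: min(200*2^0, 8010) = 200
  i=1: min(200*2^1, 8010) = 400
  i=2: min(200*2^2, 8010) = 800
  i=3: min(200*2^3, 8010) = 1600
  i=4: min(200*2^4, 8010) = 3200
  i=5: min(200*2^5, 8010) = 6400

Answer: 200 400 800 1600 3200 6400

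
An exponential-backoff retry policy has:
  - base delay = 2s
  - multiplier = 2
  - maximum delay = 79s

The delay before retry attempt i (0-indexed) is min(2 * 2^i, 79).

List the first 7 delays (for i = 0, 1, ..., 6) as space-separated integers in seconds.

Answer: 2 4 8 16 32 64 79

Derivation:
Computing each delay:
  i=0: min(2*2^0, 79) = 2
  i=1: min(2*2^1, 79) = 4
  i=2: min(2*2^2, 79) = 8
  i=3: min(2*2^3, 79) = 16
  i=4: min(2*2^4, 79) = 32
  i=5: min(2*2^5, 79) = 64
  i=6: min(2*2^6, 79) = 79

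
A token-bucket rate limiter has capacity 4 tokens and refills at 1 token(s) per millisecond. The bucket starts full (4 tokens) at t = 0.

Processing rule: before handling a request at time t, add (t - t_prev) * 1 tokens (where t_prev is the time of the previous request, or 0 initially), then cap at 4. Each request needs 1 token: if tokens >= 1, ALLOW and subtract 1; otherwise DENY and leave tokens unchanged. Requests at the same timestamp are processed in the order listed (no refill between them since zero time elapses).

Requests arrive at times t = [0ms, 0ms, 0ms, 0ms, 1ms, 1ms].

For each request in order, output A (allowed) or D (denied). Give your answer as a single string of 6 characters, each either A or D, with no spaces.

Answer: AAAAAD

Derivation:
Simulating step by step:
  req#1 t=0ms: ALLOW
  req#2 t=0ms: ALLOW
  req#3 t=0ms: ALLOW
  req#4 t=0ms: ALLOW
  req#5 t=1ms: ALLOW
  req#6 t=1ms: DENY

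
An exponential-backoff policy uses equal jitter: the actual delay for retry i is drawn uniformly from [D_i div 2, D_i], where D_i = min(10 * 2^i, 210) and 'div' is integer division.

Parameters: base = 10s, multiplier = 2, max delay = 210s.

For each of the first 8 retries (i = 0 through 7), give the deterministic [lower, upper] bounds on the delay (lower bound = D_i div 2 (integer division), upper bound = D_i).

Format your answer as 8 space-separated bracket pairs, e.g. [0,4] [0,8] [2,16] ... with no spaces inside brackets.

Computing bounds per retry:
  i=0: D_i=min(10*2^0,210)=10, bounds=[5,10]
  i=1: D_i=min(10*2^1,210)=20, bounds=[10,20]
  i=2: D_i=min(10*2^2,210)=40, bounds=[20,40]
  i=3: D_i=min(10*2^3,210)=80, bounds=[40,80]
  i=4: D_i=min(10*2^4,210)=160, bounds=[80,160]
  i=5: D_i=min(10*2^5,210)=210, bounds=[105,210]
  i=6: D_i=min(10*2^6,210)=210, bounds=[105,210]
  i=7: D_i=min(10*2^7,210)=210, bounds=[105,210]

Answer: [5,10] [10,20] [20,40] [40,80] [80,160] [105,210] [105,210] [105,210]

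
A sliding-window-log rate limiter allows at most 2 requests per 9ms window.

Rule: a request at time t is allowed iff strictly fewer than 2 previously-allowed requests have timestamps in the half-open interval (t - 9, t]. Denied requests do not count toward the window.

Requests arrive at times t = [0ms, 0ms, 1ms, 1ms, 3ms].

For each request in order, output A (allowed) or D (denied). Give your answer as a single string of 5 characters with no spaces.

Tracking allowed requests in the window:
  req#1 t=0ms: ALLOW
  req#2 t=0ms: ALLOW
  req#3 t=1ms: DENY
  req#4 t=1ms: DENY
  req#5 t=3ms: DENY

Answer: AADDD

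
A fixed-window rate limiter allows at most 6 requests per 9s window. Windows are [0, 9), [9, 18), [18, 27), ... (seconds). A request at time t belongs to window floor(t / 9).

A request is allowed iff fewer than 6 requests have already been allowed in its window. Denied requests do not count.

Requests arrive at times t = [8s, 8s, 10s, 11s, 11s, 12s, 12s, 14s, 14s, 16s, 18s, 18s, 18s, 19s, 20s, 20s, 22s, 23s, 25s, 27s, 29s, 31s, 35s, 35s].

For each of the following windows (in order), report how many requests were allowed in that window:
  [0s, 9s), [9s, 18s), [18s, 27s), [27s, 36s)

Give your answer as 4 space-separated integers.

Answer: 2 6 6 5

Derivation:
Processing requests:
  req#1 t=8s (window 0): ALLOW
  req#2 t=8s (window 0): ALLOW
  req#3 t=10s (window 1): ALLOW
  req#4 t=11s (window 1): ALLOW
  req#5 t=11s (window 1): ALLOW
  req#6 t=12s (window 1): ALLOW
  req#7 t=12s (window 1): ALLOW
  req#8 t=14s (window 1): ALLOW
  req#9 t=14s (window 1): DENY
  req#10 t=16s (window 1): DENY
  req#11 t=18s (window 2): ALLOW
  req#12 t=18s (window 2): ALLOW
  req#13 t=18s (window 2): ALLOW
  req#14 t=19s (window 2): ALLOW
  req#15 t=20s (window 2): ALLOW
  req#16 t=20s (window 2): ALLOW
  req#17 t=22s (window 2): DENY
  req#18 t=23s (window 2): DENY
  req#19 t=25s (window 2): DENY
  req#20 t=27s (window 3): ALLOW
  req#21 t=29s (window 3): ALLOW
  req#22 t=31s (window 3): ALLOW
  req#23 t=35s (window 3): ALLOW
  req#24 t=35s (window 3): ALLOW

Allowed counts by window: 2 6 6 5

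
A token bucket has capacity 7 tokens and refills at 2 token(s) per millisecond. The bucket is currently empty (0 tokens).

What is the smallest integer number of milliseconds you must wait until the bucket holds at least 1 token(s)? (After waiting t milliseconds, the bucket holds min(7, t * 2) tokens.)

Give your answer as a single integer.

Answer: 1

Derivation:
Need t * 2 >= 1, so t >= 1/2.
Smallest integer t = ceil(1/2) = 1.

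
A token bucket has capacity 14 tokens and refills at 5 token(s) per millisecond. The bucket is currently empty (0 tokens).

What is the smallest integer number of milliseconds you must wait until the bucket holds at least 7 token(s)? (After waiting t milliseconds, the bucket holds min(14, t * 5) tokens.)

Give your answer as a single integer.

Need t * 5 >= 7, so t >= 7/5.
Smallest integer t = ceil(7/5) = 2.

Answer: 2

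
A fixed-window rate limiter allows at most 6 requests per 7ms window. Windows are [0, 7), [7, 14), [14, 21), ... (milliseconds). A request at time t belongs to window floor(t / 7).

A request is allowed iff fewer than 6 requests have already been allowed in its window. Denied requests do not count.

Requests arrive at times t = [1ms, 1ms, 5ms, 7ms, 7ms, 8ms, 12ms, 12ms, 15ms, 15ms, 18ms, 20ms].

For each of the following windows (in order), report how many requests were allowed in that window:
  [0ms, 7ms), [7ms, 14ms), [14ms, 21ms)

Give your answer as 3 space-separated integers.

Processing requests:
  req#1 t=1ms (window 0): ALLOW
  req#2 t=1ms (window 0): ALLOW
  req#3 t=5ms (window 0): ALLOW
  req#4 t=7ms (window 1): ALLOW
  req#5 t=7ms (window 1): ALLOW
  req#6 t=8ms (window 1): ALLOW
  req#7 t=12ms (window 1): ALLOW
  req#8 t=12ms (window 1): ALLOW
  req#9 t=15ms (window 2): ALLOW
  req#10 t=15ms (window 2): ALLOW
  req#11 t=18ms (window 2): ALLOW
  req#12 t=20ms (window 2): ALLOW

Allowed counts by window: 3 5 4

Answer: 3 5 4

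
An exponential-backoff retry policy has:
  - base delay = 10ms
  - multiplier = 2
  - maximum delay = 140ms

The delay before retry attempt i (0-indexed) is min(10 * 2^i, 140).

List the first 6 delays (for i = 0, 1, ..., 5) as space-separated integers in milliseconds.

Computing each delay:
  i=0: min(10*2^0, 140) = 10
  i=1: min(10*2^1, 140) = 20
  i=2: min(10*2^2, 140) = 40
  i=3: min(10*2^3, 140) = 80
  i=4: min(10*2^4, 140) = 140
  i=5: min(10*2^5, 140) = 140

Answer: 10 20 40 80 140 140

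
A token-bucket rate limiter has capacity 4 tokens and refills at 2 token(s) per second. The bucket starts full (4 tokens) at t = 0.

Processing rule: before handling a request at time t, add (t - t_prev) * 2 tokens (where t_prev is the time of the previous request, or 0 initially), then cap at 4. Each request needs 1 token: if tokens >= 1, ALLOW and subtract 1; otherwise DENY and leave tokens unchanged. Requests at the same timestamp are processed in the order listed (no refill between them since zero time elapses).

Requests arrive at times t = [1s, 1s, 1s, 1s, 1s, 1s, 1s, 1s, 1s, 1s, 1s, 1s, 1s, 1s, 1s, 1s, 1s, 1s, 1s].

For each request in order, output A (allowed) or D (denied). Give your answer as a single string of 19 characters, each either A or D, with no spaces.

Simulating step by step:
  req#1 t=1s: ALLOW
  req#2 t=1s: ALLOW
  req#3 t=1s: ALLOW
  req#4 t=1s: ALLOW
  req#5 t=1s: DENY
  req#6 t=1s: DENY
  req#7 t=1s: DENY
  req#8 t=1s: DENY
  req#9 t=1s: DENY
  req#10 t=1s: DENY
  req#11 t=1s: DENY
  req#12 t=1s: DENY
  req#13 t=1s: DENY
  req#14 t=1s: DENY
  req#15 t=1s: DENY
  req#16 t=1s: DENY
  req#17 t=1s: DENY
  req#18 t=1s: DENY
  req#19 t=1s: DENY

Answer: AAAADDDDDDDDDDDDDDD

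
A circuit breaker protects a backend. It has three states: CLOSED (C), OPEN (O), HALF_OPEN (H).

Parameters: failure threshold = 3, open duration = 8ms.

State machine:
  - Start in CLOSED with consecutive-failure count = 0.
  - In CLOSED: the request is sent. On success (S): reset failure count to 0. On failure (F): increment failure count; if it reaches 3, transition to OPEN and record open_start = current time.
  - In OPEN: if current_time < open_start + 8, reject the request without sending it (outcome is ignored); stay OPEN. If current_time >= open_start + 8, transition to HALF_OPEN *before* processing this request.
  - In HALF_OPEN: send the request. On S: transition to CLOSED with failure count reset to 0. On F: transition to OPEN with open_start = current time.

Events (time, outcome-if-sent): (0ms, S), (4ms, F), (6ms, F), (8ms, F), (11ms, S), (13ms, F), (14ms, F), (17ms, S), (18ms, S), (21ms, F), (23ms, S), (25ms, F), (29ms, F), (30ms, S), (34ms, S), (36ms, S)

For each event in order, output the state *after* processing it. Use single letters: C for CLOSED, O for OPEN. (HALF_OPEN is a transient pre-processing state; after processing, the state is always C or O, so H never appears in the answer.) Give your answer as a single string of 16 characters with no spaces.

State after each event:
  event#1 t=0ms outcome=S: state=CLOSED
  event#2 t=4ms outcome=F: state=CLOSED
  event#3 t=6ms outcome=F: state=CLOSED
  event#4 t=8ms outcome=F: state=OPEN
  event#5 t=11ms outcome=S: state=OPEN
  event#6 t=13ms outcome=F: state=OPEN
  event#7 t=14ms outcome=F: state=OPEN
  event#8 t=17ms outcome=S: state=CLOSED
  event#9 t=18ms outcome=S: state=CLOSED
  event#10 t=21ms outcome=F: state=CLOSED
  event#11 t=23ms outcome=S: state=CLOSED
  event#12 t=25ms outcome=F: state=CLOSED
  event#13 t=29ms outcome=F: state=CLOSED
  event#14 t=30ms outcome=S: state=CLOSED
  event#15 t=34ms outcome=S: state=CLOSED
  event#16 t=36ms outcome=S: state=CLOSED

Answer: CCCOOOOCCCCCCCCC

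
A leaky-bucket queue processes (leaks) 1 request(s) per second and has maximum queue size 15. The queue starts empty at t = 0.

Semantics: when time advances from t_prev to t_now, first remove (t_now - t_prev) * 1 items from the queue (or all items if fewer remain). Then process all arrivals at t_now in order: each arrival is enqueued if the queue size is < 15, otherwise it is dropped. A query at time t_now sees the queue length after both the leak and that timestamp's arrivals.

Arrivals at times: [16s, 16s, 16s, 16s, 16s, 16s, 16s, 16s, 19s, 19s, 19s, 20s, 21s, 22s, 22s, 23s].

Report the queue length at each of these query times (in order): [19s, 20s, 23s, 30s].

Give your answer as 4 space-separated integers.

Queue lengths at query times:
  query t=19s: backlog = 8
  query t=20s: backlog = 8
  query t=23s: backlog = 9
  query t=30s: backlog = 2

Answer: 8 8 9 2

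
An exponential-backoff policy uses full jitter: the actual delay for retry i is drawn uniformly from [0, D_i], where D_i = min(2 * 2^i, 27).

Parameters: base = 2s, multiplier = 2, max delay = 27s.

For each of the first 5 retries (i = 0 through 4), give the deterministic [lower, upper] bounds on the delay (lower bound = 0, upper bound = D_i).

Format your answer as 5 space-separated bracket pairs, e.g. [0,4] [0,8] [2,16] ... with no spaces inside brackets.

Answer: [0,2] [0,4] [0,8] [0,16] [0,27]

Derivation:
Computing bounds per retry:
  i=0: D_i=min(2*2^0,27)=2, bounds=[0,2]
  i=1: D_i=min(2*2^1,27)=4, bounds=[0,4]
  i=2: D_i=min(2*2^2,27)=8, bounds=[0,8]
  i=3: D_i=min(2*2^3,27)=16, bounds=[0,16]
  i=4: D_i=min(2*2^4,27)=27, bounds=[0,27]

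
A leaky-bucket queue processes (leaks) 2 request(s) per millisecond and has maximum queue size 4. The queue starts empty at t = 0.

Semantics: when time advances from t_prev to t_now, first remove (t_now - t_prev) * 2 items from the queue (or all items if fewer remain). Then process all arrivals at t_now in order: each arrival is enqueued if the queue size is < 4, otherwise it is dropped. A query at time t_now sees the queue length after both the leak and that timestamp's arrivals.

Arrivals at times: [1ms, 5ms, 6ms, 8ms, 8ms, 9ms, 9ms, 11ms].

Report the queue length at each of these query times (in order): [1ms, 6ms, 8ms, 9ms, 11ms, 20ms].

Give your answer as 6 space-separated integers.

Queue lengths at query times:
  query t=1ms: backlog = 1
  query t=6ms: backlog = 1
  query t=8ms: backlog = 2
  query t=9ms: backlog = 2
  query t=11ms: backlog = 1
  query t=20ms: backlog = 0

Answer: 1 1 2 2 1 0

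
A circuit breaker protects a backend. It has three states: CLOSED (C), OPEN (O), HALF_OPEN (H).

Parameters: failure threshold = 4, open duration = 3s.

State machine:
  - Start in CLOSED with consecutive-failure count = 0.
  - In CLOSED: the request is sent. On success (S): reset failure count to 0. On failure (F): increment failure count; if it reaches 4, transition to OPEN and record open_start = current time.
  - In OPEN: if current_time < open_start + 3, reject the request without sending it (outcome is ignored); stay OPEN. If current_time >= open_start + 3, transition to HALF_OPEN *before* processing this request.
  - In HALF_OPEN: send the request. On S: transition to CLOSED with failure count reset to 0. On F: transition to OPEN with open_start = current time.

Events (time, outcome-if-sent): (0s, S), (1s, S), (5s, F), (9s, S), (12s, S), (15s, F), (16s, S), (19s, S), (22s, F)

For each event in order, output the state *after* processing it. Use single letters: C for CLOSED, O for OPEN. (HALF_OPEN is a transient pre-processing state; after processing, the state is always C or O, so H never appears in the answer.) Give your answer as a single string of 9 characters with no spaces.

State after each event:
  event#1 t=0s outcome=S: state=CLOSED
  event#2 t=1s outcome=S: state=CLOSED
  event#3 t=5s outcome=F: state=CLOSED
  event#4 t=9s outcome=S: state=CLOSED
  event#5 t=12s outcome=S: state=CLOSED
  event#6 t=15s outcome=F: state=CLOSED
  event#7 t=16s outcome=S: state=CLOSED
  event#8 t=19s outcome=S: state=CLOSED
  event#9 t=22s outcome=F: state=CLOSED

Answer: CCCCCCCCC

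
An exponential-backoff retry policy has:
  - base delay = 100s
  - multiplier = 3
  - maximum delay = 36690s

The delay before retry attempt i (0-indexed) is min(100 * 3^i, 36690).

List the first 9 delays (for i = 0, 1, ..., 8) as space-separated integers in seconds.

Answer: 100 300 900 2700 8100 24300 36690 36690 36690

Derivation:
Computing each delay:
  i=0: min(100*3^0, 36690) = 100
  i=1: min(100*3^1, 36690) = 300
  i=2: min(100*3^2, 36690) = 900
  i=3: min(100*3^3, 36690) = 2700
  i=4: min(100*3^4, 36690) = 8100
  i=5: min(100*3^5, 36690) = 24300
  i=6: min(100*3^6, 36690) = 36690
  i=7: min(100*3^7, 36690) = 36690
  i=8: min(100*3^8, 36690) = 36690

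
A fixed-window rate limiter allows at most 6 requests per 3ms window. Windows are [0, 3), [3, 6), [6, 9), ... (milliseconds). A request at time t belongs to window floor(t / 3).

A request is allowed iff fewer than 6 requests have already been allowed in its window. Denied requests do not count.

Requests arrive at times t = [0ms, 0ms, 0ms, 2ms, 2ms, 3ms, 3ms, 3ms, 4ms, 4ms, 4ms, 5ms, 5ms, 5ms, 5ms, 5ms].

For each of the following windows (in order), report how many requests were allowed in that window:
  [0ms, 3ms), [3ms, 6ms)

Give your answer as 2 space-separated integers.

Processing requests:
  req#1 t=0ms (window 0): ALLOW
  req#2 t=0ms (window 0): ALLOW
  req#3 t=0ms (window 0): ALLOW
  req#4 t=2ms (window 0): ALLOW
  req#5 t=2ms (window 0): ALLOW
  req#6 t=3ms (window 1): ALLOW
  req#7 t=3ms (window 1): ALLOW
  req#8 t=3ms (window 1): ALLOW
  req#9 t=4ms (window 1): ALLOW
  req#10 t=4ms (window 1): ALLOW
  req#11 t=4ms (window 1): ALLOW
  req#12 t=5ms (window 1): DENY
  req#13 t=5ms (window 1): DENY
  req#14 t=5ms (window 1): DENY
  req#15 t=5ms (window 1): DENY
  req#16 t=5ms (window 1): DENY

Allowed counts by window: 5 6

Answer: 5 6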